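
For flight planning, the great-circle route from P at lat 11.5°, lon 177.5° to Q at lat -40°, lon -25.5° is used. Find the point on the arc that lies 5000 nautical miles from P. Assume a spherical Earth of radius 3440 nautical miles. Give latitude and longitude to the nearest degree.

Write both endpoints as unit vectors p₁, p₂ with components (cos φ cos λ, cos φ sin λ, sin φ).
The central angle between the endpoints is δ = arccos(p₁·p₂) ≈ 2.531 rad (145.0°). The total great-circle distance is δ·R ≈ 2.531 × 3440 ≈ 8706 nmi, so the target fraction is f = 5000/8706 ≈ 0.574.
Interpolate at f ≈ 0.574 with slerp weights a = sin((1−f)δ)/sin δ ≈ 1.535, b = sin(fδ)/sin δ ≈ 1.731.
p = a·p₁ + b·p₂ ≈ (-0.306, -0.505, -0.807); φ = arcsin(p_z) ≈ -53.79°, λ = atan2(p_y, p_x) ≈ -121.19°.

≈ lat -54°, lon -121°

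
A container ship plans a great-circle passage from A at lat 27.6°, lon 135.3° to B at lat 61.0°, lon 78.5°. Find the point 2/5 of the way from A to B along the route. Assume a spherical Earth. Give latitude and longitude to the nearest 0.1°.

Convert each endpoint to a unit vector on the sphere (x = cos φ cos λ, y = cos φ sin λ, z = sin φ).
The central angle between the endpoints is δ = arccos(p₁·p₂) ≈ 0.876 rad (50.2°).
Interpolate at f = 2/5 with slerp weights a = sin((1−f)δ)/sin δ ≈ 0.653, b = sin(fδ)/sin δ ≈ 0.447.
p = a·p₁ + b·p₂ ≈ (-0.368, 0.619, 0.693); φ = arcsin(p_z) ≈ 43.90°, λ = atan2(p_y, p_x) ≈ 120.73°.

≈ lat 43.9°, lon 120.7°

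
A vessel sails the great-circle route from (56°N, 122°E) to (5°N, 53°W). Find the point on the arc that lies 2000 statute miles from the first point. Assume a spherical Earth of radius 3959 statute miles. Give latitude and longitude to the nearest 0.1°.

≈ (84.1°N, 94.0°E)

Convert each endpoint to a unit vector on the sphere (x = cos φ cos λ, y = cos φ sin λ, z = sin φ).
The central angle between the endpoints is δ = arccos(p₁·p₂) ≈ 2.075 rad (118.9°). The total great-circle distance is δ·R ≈ 2.075 × 3959 ≈ 8213 mi, so the target fraction is f = 2000/8213 ≈ 0.244.
Interpolate at f ≈ 0.244 with slerp weights a = sin((1−f)δ)/sin δ ≈ 1.142, b = sin(fδ)/sin δ ≈ 0.553.
p = a·p₁ + b·p₂ ≈ (-0.007, 0.102, 0.995); φ = arcsin(p_z) ≈ 84.14°, λ = atan2(p_y, p_x) ≈ 93.96°.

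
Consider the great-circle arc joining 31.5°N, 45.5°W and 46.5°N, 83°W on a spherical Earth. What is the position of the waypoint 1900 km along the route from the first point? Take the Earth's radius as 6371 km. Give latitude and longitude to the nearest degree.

≈ 41°N, 63°W

The haversine formula gives a central angle δ ≈ 0.565 rad (32.4°) between the endpoints. The total great-circle distance is δ·R ≈ 0.565 × 6371 ≈ 3599 km, so the target fraction is f = 1900/3599 ≈ 0.528.
Interpolate at f ≈ 0.528 with slerp weights a = sin((1−f)δ)/sin δ ≈ 0.492, b = sin(fδ)/sin δ ≈ 0.549.
p = a·p₁ + b·p₂ ≈ (0.340, -0.674, 0.655); φ = arcsin(p_z) ≈ 40.95°, λ = atan2(p_y, p_x) ≈ -63.23°.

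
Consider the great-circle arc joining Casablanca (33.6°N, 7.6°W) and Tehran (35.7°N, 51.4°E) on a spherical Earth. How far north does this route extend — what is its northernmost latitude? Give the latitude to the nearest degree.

≈ 39°N

The great circle lies in the plane with unit normal n̂ = (p₁ × p₂)/|p₁ × p₂|.
Here n̂_z ≈ +0.782; the vertex latitude is φ_max = arccos|n̂_z| ≈ 38.5°.
Check via Clairaut: cos φ_max = |cos φ₁| · sin C = cos(33.6°)·sin(69.9°) ≈ 0.782, again giving ≈ 38.5°.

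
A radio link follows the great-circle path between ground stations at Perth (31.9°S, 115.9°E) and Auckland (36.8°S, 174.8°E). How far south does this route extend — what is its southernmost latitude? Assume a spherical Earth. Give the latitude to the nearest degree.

≈ 39°S

The great circle lies in the plane with unit normal n̂ = (p₁ × p₂)/|p₁ × p₂|.
Here n̂_z ≈ +0.782; the vertex latitude is φ_max = arccos|n̂_z| ≈ 38.6°.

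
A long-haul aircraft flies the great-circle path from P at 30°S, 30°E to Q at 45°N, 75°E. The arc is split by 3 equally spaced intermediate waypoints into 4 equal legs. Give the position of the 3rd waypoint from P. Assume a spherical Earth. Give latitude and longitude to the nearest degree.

Convert each endpoint to a unit vector on the sphere (x = cos φ cos λ, y = cos φ sin λ, z = sin φ).
The central angle between the endpoints is δ = arccos(p₁·p₂) ≈ 1.491 rad (85.4°).
Interpolate at f = 3/4 with slerp weights a = sin((1−f)δ)/sin δ ≈ 0.365, b = sin(fδ)/sin δ ≈ 0.902.
p = a·p₁ + b·p₂ ≈ (0.439, 0.774, 0.455); φ = arcsin(p_z) ≈ 27.08°, λ = atan2(p_y, p_x) ≈ 60.44°.

≈ 27°N, 60°E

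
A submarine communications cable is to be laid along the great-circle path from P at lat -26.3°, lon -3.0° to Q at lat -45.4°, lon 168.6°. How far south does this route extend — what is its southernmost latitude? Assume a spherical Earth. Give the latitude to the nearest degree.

The great circle lies in the plane with unit normal n̂ = (p₁ × p₂)/|p₁ × p₂|.
Here n̂_z ≈ +0.097; the vertex latitude is φ_max = arccos|n̂_z| ≈ 84.5°.
Check via Clairaut: cos φ_max = |cos φ₁| · sin C = cos(26.3°)·sin(173.8°) ≈ 0.097, again giving ≈ 84.5°.

≈ -84°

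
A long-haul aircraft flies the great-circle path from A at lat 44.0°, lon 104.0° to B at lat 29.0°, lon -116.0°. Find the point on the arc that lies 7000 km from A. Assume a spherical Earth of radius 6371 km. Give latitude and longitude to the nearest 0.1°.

Convert each endpoint to a unit vector on the sphere (x = cos φ cos λ, y = cos φ sin λ, z = sin φ).
The central angle between the endpoints is δ = arccos(p₁·p₂) ≈ 1.716 rad (98.3°). The total great-circle distance is δ·R ≈ 1.716 × 6371 ≈ 10936 km, so the target fraction is f = 7000/10936 ≈ 0.640.
Interpolate at f ≈ 0.640 with slerp weights a = sin((1−f)δ)/sin δ ≈ 0.585, b = sin(fδ)/sin δ ≈ 0.900.
p = a·p₁ + b·p₂ ≈ (-0.447, -0.299, 0.843); φ = arcsin(p_z) ≈ 57.47°, λ = atan2(p_y, p_x) ≈ -146.22°.

≈ lat 57.5°, lon -146.2°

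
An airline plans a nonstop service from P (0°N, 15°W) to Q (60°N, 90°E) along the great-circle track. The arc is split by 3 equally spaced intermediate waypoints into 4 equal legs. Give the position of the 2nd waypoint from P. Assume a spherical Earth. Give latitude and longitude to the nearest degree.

≈ (41°N, 14°E)

Convert each endpoint to a unit vector on the sphere (x = cos φ cos λ, y = cos φ sin λ, z = sin φ).
The central angle between the endpoints is δ = arccos(p₁·p₂) ≈ 1.701 rad (97.4°).
Interpolate at f = 2/4 with slerp weights a = sin((1−f)δ)/sin δ ≈ 0.758, b = sin(fδ)/sin δ ≈ 0.758.
p = a·p₁ + b·p₂ ≈ (0.732, 0.183, 0.656); φ = arcsin(p_z) ≈ 41.02°, λ = atan2(p_y, p_x) ≈ 14.02°.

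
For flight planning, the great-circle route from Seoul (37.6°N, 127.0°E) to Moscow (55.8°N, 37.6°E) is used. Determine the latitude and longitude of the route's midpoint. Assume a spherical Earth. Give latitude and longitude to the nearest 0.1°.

Write both endpoints as unit vectors p₁, p₂ with components (cos φ cos λ, cos φ sin λ, sin φ).
The central angle between the endpoints is δ = arccos(p₁·p₂) ≈ 1.036 rad (59.4°).
Interpolate at f = 1/2 with slerp weights a = sin((1−f)δ)/sin δ ≈ 0.576, b = sin(fδ)/sin δ ≈ 0.576.
p = a·p₁ + b·p₂ ≈ (-0.018, 0.562, 0.827); φ = arcsin(p_z) ≈ 55.81°, λ = atan2(p_y, p_x) ≈ 91.85°.

≈ 55.8°N, 91.8°E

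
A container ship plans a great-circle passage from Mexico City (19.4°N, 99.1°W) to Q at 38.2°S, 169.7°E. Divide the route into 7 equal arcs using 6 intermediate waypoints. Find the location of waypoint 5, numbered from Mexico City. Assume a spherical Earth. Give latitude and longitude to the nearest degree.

≈ 26°S, 158°W

From cos δ = sin φ₁ sin φ₂ + cos φ₁ cos φ₂ cos Δλ, the central angle is δ ≈ 1.794 rad (102.8°).
Interpolate at f = 5/7 with slerp weights a = sin((1−f)δ)/sin δ ≈ 0.503, b = sin(fδ)/sin δ ≈ 0.983.
p = a·p₁ + b·p₂ ≈ (-0.835, -0.330, -0.441); φ = arcsin(p_z) ≈ -26.15°, λ = atan2(p_y, p_x) ≈ -158.42°.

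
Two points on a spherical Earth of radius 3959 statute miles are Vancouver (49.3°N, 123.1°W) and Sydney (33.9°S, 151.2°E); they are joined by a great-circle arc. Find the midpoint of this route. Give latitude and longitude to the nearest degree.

Write both endpoints as unit vectors p₁, p₂ with components (cos φ cos λ, cos φ sin λ, sin φ).
The central angle between the endpoints is δ = arccos(p₁·p₂) ≈ 1.963 rad (112.5°).
Interpolate at f = 1/2 with slerp weights a = sin((1−f)δ)/sin δ ≈ 0.900, b = sin(fδ)/sin δ ≈ 0.900.
p = a·p₁ + b·p₂ ≈ (-0.975, -0.132, 0.180); φ = arcsin(p_z) ≈ 10.39°, λ = atan2(p_y, p_x) ≈ -172.30°.

≈ (10°N, 172°W)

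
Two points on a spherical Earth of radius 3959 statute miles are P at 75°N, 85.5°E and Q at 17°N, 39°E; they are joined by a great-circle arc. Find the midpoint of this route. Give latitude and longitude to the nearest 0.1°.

≈ 47.6°N, 48.4°E

Write both endpoints as unit vectors p₁, p₂ with components (cos φ cos λ, cos φ sin λ, sin φ).
The central angle between the endpoints is δ = arccos(p₁·p₂) ≈ 1.101 rad (63.1°).
Interpolate at f = 1/2 with slerp weights a = sin((1−f)δ)/sin δ ≈ 0.587, b = sin(fδ)/sin δ ≈ 0.587.
p = a·p₁ + b·p₂ ≈ (0.448, 0.504, 0.738); φ = arcsin(p_z) ≈ 47.58°, λ = atan2(p_y, p_x) ≈ 48.40°.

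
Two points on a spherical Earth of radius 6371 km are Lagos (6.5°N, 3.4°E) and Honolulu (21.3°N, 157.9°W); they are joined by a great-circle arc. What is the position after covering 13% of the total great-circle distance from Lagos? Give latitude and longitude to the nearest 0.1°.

≈ 22.3°N, 7.7°W

Write both endpoints as unit vectors p₁, p₂ with components (cos φ cos λ, cos φ sin λ, sin φ).
The central angle between the endpoints is δ = arccos(p₁·p₂) ≈ 2.560 rad (146.7°).
Interpolate at f = 0.13 with slerp weights a = sin((1−f)δ)/sin δ ≈ 1.442, b = sin(fδ)/sin δ ≈ 0.595.
p = a·p₁ + b·p₂ ≈ (0.917, -0.124, 0.379); φ = arcsin(p_z) ≈ 22.30°, λ = atan2(p_y, p_x) ≈ -7.67°.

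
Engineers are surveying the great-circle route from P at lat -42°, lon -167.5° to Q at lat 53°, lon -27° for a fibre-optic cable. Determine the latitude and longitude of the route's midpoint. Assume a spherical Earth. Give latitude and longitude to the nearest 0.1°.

≈ lat 15.3°, lon -113.6°

Write both endpoints as unit vectors p₁, p₂ with components (cos φ cos λ, cos φ sin λ, sin φ).
The central angle between the endpoints is δ = arccos(p₁·p₂) ≈ 2.646 rad (151.6°).
Interpolate at f = 1/2 with slerp weights a = sin((1−f)δ)/sin δ ≈ 2.037, b = sin(fδ)/sin δ ≈ 2.037.
p = a·p₁ + b·p₂ ≈ (-0.386, -0.884, 0.264); φ = arcsin(p_z) ≈ 15.30°, λ = atan2(p_y, p_x) ≈ -113.56°.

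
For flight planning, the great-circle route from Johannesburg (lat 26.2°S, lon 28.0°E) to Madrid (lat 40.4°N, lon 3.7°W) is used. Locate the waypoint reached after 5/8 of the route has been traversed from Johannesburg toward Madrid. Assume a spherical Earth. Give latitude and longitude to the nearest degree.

Convert each endpoint to a unit vector on the sphere (x = cos φ cos λ, y = cos φ sin λ, z = sin φ).
The central angle between the endpoints is δ = arccos(p₁·p₂) ≈ 1.271 rad (72.8°).
Interpolate at f = 5/8 with slerp weights a = sin((1−f)δ)/sin δ ≈ 0.480, b = sin(fδ)/sin δ ≈ 0.747.
p = a·p₁ + b·p₂ ≈ (0.948, 0.166, 0.272); φ = arcsin(p_z) ≈ 15.78°, λ = atan2(p_y, p_x) ≈ 9.91°.

≈ lat 16°N, lon 10°E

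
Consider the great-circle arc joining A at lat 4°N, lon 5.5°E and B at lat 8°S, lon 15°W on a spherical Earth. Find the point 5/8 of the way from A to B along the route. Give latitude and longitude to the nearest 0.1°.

Convert each endpoint to a unit vector on the sphere (x = cos φ cos λ, y = cos φ sin λ, z = sin φ).
The central angle between the endpoints is δ = arccos(p₁·p₂) ≈ 0.414 rad (23.7°).
Interpolate at f = 5/8 with slerp weights a = sin((1−f)δ)/sin δ ≈ 0.384, b = sin(fδ)/sin δ ≈ 0.636.
p = a·p₁ + b·p₂ ≈ (0.990, -0.126, -0.062); φ = arcsin(p_z) ≈ -3.54°, λ = atan2(p_y, p_x) ≈ -7.27°.

≈ lat 3.5°S, lon 7.3°W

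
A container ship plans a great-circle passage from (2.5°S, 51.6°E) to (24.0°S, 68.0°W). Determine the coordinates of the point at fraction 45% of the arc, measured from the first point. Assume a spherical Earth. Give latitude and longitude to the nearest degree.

The haversine formula gives a central angle δ ≈ 2.019 rad (115.7°) between the endpoints.
Interpolate at f = 0.45 with slerp weights a = sin((1−f)δ)/sin δ ≈ 0.994, b = sin(fδ)/sin δ ≈ 0.875.
p = a·p₁ + b·p₂ ≈ (0.916, 0.037, -0.399); φ = arcsin(p_z) ≈ -23.53°, λ = atan2(p_y, p_x) ≈ 2.32°.

≈ (24°S, 2°E)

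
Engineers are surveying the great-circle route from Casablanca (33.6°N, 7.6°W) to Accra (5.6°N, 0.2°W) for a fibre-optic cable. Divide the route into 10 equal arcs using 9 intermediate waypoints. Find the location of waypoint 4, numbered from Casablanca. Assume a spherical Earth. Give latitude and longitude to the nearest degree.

≈ 22°N, 4°W

Convert each endpoint to a unit vector on the sphere (x = cos φ cos λ, y = cos φ sin λ, z = sin φ).
The central angle between the endpoints is δ = arccos(p₁·p₂) ≈ 0.503 rad (28.8°).
Interpolate at f = 4/10 with slerp weights a = sin((1−f)δ)/sin δ ≈ 0.617, b = sin(fδ)/sin δ ≈ 0.415.
p = a·p₁ + b·p₂ ≈ (0.922, -0.069, 0.382); φ = arcsin(p_z) ≈ 22.44°, λ = atan2(p_y, p_x) ≈ -4.30°.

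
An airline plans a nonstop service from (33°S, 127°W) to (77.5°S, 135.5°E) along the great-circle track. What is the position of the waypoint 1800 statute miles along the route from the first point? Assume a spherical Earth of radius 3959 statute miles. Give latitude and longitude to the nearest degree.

The haversine formula gives a central angle δ ≈ 1.038 rad (59.5°) between the endpoints. The total great-circle distance is δ·R ≈ 1.038 × 3959 ≈ 4109 mi, so the target fraction is f = 1800/4109 ≈ 0.438.
Interpolate at f ≈ 0.438 with slerp weights a = sin((1−f)δ)/sin δ ≈ 0.639, b = sin(fδ)/sin δ ≈ 0.510.
p = a·p₁ + b·p₂ ≈ (-0.401, -0.351, -0.846); φ = arcsin(p_z) ≈ -57.78°, λ = atan2(p_y, p_x) ≈ -138.84°.

≈ (58°S, 139°W)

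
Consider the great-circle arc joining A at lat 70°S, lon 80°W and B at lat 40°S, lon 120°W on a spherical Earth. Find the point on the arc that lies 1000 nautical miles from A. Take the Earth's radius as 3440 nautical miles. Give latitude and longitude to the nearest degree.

≈ lat 58°S, lon 106°W

Convert each endpoint to a unit vector on the sphere (x = cos φ cos λ, y = cos φ sin λ, z = sin φ).
The central angle between the endpoints is δ = arccos(p₁·p₂) ≈ 0.636 rad (36.4°). The total great-circle distance is δ·R ≈ 0.636 × 3440 ≈ 2186 nmi, so the target fraction is f = 1000/2186 ≈ 0.457.
Interpolate at f ≈ 0.457 with slerp weights a = sin((1−f)δ)/sin δ ≈ 0.570, b = sin(fδ)/sin δ ≈ 0.483.
p = a·p₁ + b·p₂ ≈ (-0.151, -0.512, -0.846); φ = arcsin(p_z) ≈ -57.73°, λ = atan2(p_y, p_x) ≈ -106.44°.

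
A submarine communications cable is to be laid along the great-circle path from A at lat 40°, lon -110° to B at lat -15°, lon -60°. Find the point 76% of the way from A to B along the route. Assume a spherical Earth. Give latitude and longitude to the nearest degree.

The haversine formula gives a central angle δ ≈ 1.256 rad (72.0°) between the endpoints.
Interpolate at f = 0.76 with slerp weights a = sin((1−f)δ)/sin δ ≈ 0.312, b = sin(fδ)/sin δ ≈ 0.858.
p = a·p₁ + b·p₂ ≈ (0.333, -0.943, -0.021); φ = arcsin(p_z) ≈ -1.23°, λ = atan2(p_y, p_x) ≈ -70.56°.

≈ lat -1°, lon -71°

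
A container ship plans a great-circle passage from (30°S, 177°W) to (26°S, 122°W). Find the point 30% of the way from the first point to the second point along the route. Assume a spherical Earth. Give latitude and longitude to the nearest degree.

≈ (31°S, 160°W)

The haversine formula gives a central angle δ ≈ 0.842 rad (48.3°) between the endpoints.
Interpolate at f = 0.30 with slerp weights a = sin((1−f)δ)/sin δ ≈ 0.745, b = sin(fδ)/sin δ ≈ 0.335.
p = a·p₁ + b·p₂ ≈ (-0.804, -0.289, -0.519); φ = arcsin(p_z) ≈ -31.30°, λ = atan2(p_y, p_x) ≈ -160.22°.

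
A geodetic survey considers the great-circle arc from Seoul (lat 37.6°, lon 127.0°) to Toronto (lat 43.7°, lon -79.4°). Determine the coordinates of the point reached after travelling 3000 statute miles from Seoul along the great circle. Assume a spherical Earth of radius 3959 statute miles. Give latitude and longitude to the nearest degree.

≈ lat 73°, lon 178°

From cos δ = sin φ₁ sin φ₂ + cos φ₁ cos φ₂ cos Δλ, the central angle is δ ≈ 1.662 rad (95.3°). The total great-circle distance is δ·R ≈ 1.662 × 3959 ≈ 6582 mi, so the target fraction is f = 3000/6582 ≈ 0.456.
Interpolate at f ≈ 0.456 with slerp weights a = sin((1−f)δ)/sin δ ≈ 0.790, b = sin(fδ)/sin δ ≈ 0.690.
p = a·p₁ + b·p₂ ≈ (-0.285, 0.009, 0.959); φ = arcsin(p_z) ≈ 73.45°, λ = atan2(p_y, p_x) ≈ 178.17°.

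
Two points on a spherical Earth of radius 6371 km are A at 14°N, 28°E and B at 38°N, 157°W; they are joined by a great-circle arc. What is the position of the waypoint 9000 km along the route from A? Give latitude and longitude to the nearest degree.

≈ 83°N, 163°E

Write both endpoints as unit vectors p₁, p₂ with components (cos φ cos λ, cos φ sin λ, sin φ).
The central angle between the endpoints is δ = arccos(p₁·p₂) ≈ 2.230 rad (127.8°). The total great-circle distance is δ·R ≈ 2.230 × 6371 ≈ 14209 km, so the target fraction is f = 9000/14209 ≈ 0.633.
Interpolate at f ≈ 0.633 with slerp weights a = sin((1−f)δ)/sin δ ≈ 0.923, b = sin(fδ)/sin δ ≈ 1.250.
p = a·p₁ + b·p₂ ≈ (-0.116, 0.036, 0.993); φ = arcsin(p_z) ≈ 83.05°, λ = atan2(p_y, p_x) ≈ 162.79°.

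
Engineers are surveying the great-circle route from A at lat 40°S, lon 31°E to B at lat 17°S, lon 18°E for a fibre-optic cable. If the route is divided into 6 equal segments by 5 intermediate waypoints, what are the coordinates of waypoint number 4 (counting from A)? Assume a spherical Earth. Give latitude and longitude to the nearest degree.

≈ lat 25°S, lon 22°E

Convert each endpoint to a unit vector on the sphere (x = cos φ cos λ, y = cos φ sin λ, z = sin φ).
The central angle between the endpoints is δ = arccos(p₁·p₂) ≈ 0.447 rad (25.6°).
Interpolate at f = 4/6 with slerp weights a = sin((1−f)δ)/sin δ ≈ 0.343, b = sin(fδ)/sin δ ≈ 0.679.
p = a·p₁ + b·p₂ ≈ (0.843, 0.336, -0.419); φ = arcsin(p_z) ≈ -24.79°, λ = atan2(p_y, p_x) ≈ 21.74°.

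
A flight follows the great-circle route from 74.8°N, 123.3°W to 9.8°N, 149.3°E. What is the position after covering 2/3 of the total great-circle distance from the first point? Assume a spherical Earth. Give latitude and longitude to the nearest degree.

The haversine formula gives a central angle δ ≈ 1.394 rad (79.9°) between the endpoints.
Interpolate at f = 2/3 with slerp weights a = sin((1−f)δ)/sin δ ≈ 0.455, b = sin(fδ)/sin δ ≈ 0.814.
p = a·p₁ + b·p₂ ≈ (-0.755, 0.310, 0.578); φ = arcsin(p_z) ≈ 35.30°, λ = atan2(p_y, p_x) ≈ 157.70°.

≈ 35°N, 158°E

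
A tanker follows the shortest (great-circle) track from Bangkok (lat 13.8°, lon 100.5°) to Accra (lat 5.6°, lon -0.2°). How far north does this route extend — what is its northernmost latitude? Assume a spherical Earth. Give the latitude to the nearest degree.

≈ 16°

The great circle lies in the plane with unit normal n̂ = (p₁ × p₂)/|p₁ × p₂|.
Here n̂_z ≈ -0.961; the vertex latitude is φ_max = arccos|n̂_z| ≈ 16.0°.
Check via Clairaut: cos φ_max = |cos φ₁| · sin C = cos(13.8°)·sin(81.9°) ≈ 0.961, again giving ≈ 16.0°.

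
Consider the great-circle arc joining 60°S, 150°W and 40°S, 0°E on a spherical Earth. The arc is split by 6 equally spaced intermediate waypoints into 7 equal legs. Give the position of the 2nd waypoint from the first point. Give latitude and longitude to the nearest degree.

≈ 77°S, 108°W

The haversine formula gives a central angle δ ≈ 1.344 rad (77.0°) between the endpoints.
Interpolate at f = 2/7 with slerp weights a = sin((1−f)δ)/sin δ ≈ 0.841, b = sin(fδ)/sin δ ≈ 0.384.
p = a·p₁ + b·p₂ ≈ (-0.070, -0.210, -0.975); φ = arcsin(p_z) ≈ -77.21°, λ = atan2(p_y, p_x) ≈ -108.30°.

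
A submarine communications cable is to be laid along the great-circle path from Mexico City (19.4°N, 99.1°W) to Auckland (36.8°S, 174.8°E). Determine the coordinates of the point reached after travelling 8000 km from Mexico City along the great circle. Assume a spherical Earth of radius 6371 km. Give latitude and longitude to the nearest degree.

≈ 25°S, 157°W

From cos δ = sin φ₁ sin φ₂ + cos φ₁ cos φ₂ cos Δλ, the central angle is δ ≈ 1.719 rad (98.5°). The total great-circle distance is δ·R ≈ 1.719 × 6371 ≈ 10951 km, so the target fraction is f = 8000/10951 ≈ 0.731.
Interpolate at f ≈ 0.731 with slerp weights a = sin((1−f)δ)/sin δ ≈ 0.452, b = sin(fδ)/sin δ ≈ 0.961.
p = a·p₁ + b·p₂ ≈ (-0.834, -0.351, -0.426); φ = arcsin(p_z) ≈ -25.20°, λ = atan2(p_y, p_x) ≈ -157.17°.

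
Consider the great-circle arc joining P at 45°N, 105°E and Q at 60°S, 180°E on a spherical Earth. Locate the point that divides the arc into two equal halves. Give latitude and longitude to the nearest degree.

≈ 9°S, 135°E

Write both endpoints as unit vectors p₁, p₂ with components (cos φ cos λ, cos φ sin λ, sin φ).
The central angle between the endpoints is δ = arccos(p₁·p₂) ≈ 2.119 rad (121.4°).
Interpolate at f = 1/2 with slerp weights a = sin((1−f)δ)/sin δ ≈ 1.022, b = sin(fδ)/sin δ ≈ 1.022.
p = a·p₁ + b·p₂ ≈ (-0.698, 0.698, -0.162); φ = arcsin(p_z) ≈ -9.34°, λ = atan2(p_y, p_x) ≈ 135.00°.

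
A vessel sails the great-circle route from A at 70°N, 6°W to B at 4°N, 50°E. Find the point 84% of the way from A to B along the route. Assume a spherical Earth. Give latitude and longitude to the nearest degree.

≈ 15°N, 46°E

Write both endpoints as unit vectors p₁, p₂ with components (cos φ cos λ, cos φ sin λ, sin φ).
The central angle between the endpoints is δ = arccos(p₁·p₂) ≈ 1.312 rad (75.1°).
Interpolate at f = 0.84 with slerp weights a = sin((1−f)δ)/sin δ ≈ 0.216, b = sin(fδ)/sin δ ≈ 0.923.
p = a·p₁ + b·p₂ ≈ (0.665, 0.697, 0.267); φ = arcsin(p_z) ≈ 15.48°, λ = atan2(p_y, p_x) ≈ 46.36°.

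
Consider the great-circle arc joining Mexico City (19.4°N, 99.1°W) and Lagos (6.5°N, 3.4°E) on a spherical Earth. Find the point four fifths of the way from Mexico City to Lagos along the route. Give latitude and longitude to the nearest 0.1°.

≈ 13.2°N, 15.7°W

Convert each endpoint to a unit vector on the sphere (x = cos φ cos λ, y = cos φ sin λ, z = sin φ).
The central angle between the endpoints is δ = arccos(p₁·p₂) ≈ 1.737 rad (99.5°).
Interpolate at f = 4/5 with slerp weights a = sin((1−f)δ)/sin δ ≈ 0.345, b = sin(fδ)/sin δ ≈ 0.997.
p = a·p₁ + b·p₂ ≈ (0.938, -0.263, 0.228); φ = arcsin(p_z) ≈ 13.15°, λ = atan2(p_y, p_x) ≈ -15.65°.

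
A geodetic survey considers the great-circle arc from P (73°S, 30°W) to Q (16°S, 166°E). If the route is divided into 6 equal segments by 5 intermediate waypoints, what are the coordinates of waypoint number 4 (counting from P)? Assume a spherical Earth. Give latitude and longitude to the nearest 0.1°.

Write both endpoints as unit vectors p₁, p₂ with components (cos φ cos λ, cos φ sin λ, sin φ).
The central angle between the endpoints is δ = arccos(p₁·p₂) ≈ 1.577 rad (90.4°).
Interpolate at f = 4/6 with slerp weights a = sin((1−f)δ)/sin δ ≈ 0.502, b = sin(fδ)/sin δ ≈ 0.868.
p = a·p₁ + b·p₂ ≈ (-0.683, 0.129, -0.719); φ = arcsin(p_z) ≈ -46.00°, λ = atan2(p_y, p_x) ≈ 169.34°.

≈ (46.0°S, 169.3°E)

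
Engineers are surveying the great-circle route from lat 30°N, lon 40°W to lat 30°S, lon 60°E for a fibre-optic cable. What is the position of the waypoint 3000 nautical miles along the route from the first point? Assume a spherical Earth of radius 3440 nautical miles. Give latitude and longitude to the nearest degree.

≈ lat 4°N, lon 5°E

Write both endpoints as unit vectors p₁, p₂ with components (cos φ cos λ, cos φ sin λ, sin φ).
The central angle between the endpoints is δ = arccos(p₁·p₂) ≈ 1.961 rad (112.3°). The total great-circle distance is δ·R ≈ 1.961 × 3440 ≈ 6745 nmi, so the target fraction is f = 3000/6745 ≈ 0.445.
Interpolate at f ≈ 0.445 with slerp weights a = sin((1−f)δ)/sin δ ≈ 0.958, b = sin(fδ)/sin δ ≈ 0.828.
p = a·p₁ + b·p₂ ≈ (0.994, 0.088, 0.065); φ = arcsin(p_z) ≈ 3.73°, λ = atan2(p_y, p_x) ≈ 5.04°.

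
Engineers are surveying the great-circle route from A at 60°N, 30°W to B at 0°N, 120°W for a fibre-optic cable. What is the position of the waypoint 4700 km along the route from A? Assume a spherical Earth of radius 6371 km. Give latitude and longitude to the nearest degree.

Write both endpoints as unit vectors p₁, p₂ with components (cos φ cos λ, cos φ sin λ, sin φ).
The central angle between the endpoints is δ = arccos(p₁·p₂) ≈ 1.571 rad (90.0°). The total great-circle distance is δ·R ≈ 1.571 × 6371 ≈ 10008 km, so the target fraction is f = 4700/10008 ≈ 0.470.
Interpolate at f ≈ 0.470 with slerp weights a = sin((1−f)δ)/sin δ ≈ 0.740, b = sin(fδ)/sin δ ≈ 0.673.
p = a·p₁ + b·p₂ ≈ (-0.016, -0.767, 0.641); φ = arcsin(p_z) ≈ 39.86°, λ = atan2(p_y, p_x) ≈ -91.18°.

≈ 40°N, 91°W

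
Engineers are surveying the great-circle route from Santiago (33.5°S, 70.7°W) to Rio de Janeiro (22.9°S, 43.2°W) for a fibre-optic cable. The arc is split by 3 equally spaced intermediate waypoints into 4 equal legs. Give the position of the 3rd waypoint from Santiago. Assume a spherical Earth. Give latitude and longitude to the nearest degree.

The haversine formula gives a central angle δ ≈ 0.460 rad (26.3°) between the endpoints.
Interpolate at f = 3/4 with slerp weights a = sin((1−f)δ)/sin δ ≈ 0.258, b = sin(fδ)/sin δ ≈ 0.762.
p = a·p₁ + b·p₂ ≈ (0.583, -0.684, -0.439); φ = arcsin(p_z) ≈ -26.05°, λ = atan2(p_y, p_x) ≈ -49.56°.

≈ (26°S, 50°W)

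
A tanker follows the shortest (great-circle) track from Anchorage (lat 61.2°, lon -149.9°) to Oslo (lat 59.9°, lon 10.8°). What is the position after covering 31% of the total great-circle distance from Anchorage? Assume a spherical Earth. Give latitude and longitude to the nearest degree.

Write both endpoints as unit vectors p₁, p₂ with components (cos φ cos λ, cos φ sin λ, sin φ).
The central angle between the endpoints is δ = arccos(p₁·p₂) ≈ 1.012 rad (58.0°).
Interpolate at f = 0.31 with slerp weights a = sin((1−f)δ)/sin δ ≈ 0.758, b = sin(fδ)/sin δ ≈ 0.364.
p = a·p₁ + b·p₂ ≈ (-0.137, -0.149, 0.979); φ = arcsin(p_z) ≈ 78.33°, λ = atan2(p_y, p_x) ≈ -132.54°.

≈ lat 78°, lon -133°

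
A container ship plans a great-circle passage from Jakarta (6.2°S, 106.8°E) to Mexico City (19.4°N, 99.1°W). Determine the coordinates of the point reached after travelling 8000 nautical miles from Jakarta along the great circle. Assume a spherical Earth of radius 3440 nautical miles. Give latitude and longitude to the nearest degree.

≈ 26°N, 118°W

Convert each endpoint to a unit vector on the sphere (x = cos φ cos λ, y = cos φ sin λ, z = sin φ).
The central angle between the endpoints is δ = arccos(p₁·p₂) ≈ 2.645 rad (151.6°). The total great-circle distance is δ·R ≈ 2.645 × 3440 ≈ 9100 nmi, so the target fraction is f = 8000/9100 ≈ 0.879.
Interpolate at f ≈ 0.879 with slerp weights a = sin((1−f)δ)/sin δ ≈ 0.660, b = sin(fδ)/sin δ ≈ 1.530.
p = a·p₁ + b·p₂ ≈ (-0.418, -0.797, 0.437); φ = arcsin(p_z) ≈ 25.91°, λ = atan2(p_y, p_x) ≈ -117.69°.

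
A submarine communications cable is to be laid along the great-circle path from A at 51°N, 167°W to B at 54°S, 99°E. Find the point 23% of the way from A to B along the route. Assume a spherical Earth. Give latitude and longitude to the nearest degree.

≈ 28°N, 167°E

From cos δ = sin φ₁ sin φ₂ + cos φ₁ cos φ₂ cos Δλ, the central angle is δ ≈ 2.284 rad (130.9°).
Interpolate at f = 0.23 with slerp weights a = sin((1−f)δ)/sin δ ≈ 1.299, b = sin(fδ)/sin δ ≈ 0.663.
p = a·p₁ + b·p₂ ≈ (-0.858, 0.201, 0.473); φ = arcsin(p_z) ≈ 28.23°, λ = atan2(p_y, p_x) ≈ 166.80°.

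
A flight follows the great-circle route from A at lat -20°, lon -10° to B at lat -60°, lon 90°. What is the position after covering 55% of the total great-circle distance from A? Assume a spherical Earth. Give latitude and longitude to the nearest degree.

≈ lat -53°, lon 25°

Convert each endpoint to a unit vector on the sphere (x = cos φ cos λ, y = cos φ sin λ, z = sin φ).
The central angle between the endpoints is δ = arccos(p₁·p₂) ≈ 1.355 rad (77.6°).
Interpolate at f = 0.55 with slerp weights a = sin((1−f)δ)/sin δ ≈ 0.586, b = sin(fδ)/sin δ ≈ 0.694.
p = a·p₁ + b·p₂ ≈ (0.542, 0.251, -0.802); φ = arcsin(p_z) ≈ -53.28°, λ = atan2(p_y, p_x) ≈ 24.87°.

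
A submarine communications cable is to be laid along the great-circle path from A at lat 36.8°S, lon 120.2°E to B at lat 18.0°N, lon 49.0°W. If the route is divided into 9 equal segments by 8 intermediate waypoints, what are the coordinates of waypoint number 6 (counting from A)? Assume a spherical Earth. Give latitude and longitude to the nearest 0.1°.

≈ lat 30.3°S, lon 26.3°W

Write both endpoints as unit vectors p₁, p₂ with components (cos φ cos λ, cos φ sin λ, sin φ).
The central angle between the endpoints is δ = arccos(p₁·p₂) ≈ 2.774 rad (158.9°).
Interpolate at f = 6/9 with slerp weights a = sin((1−f)δ)/sin δ ≈ 2.221, b = sin(fδ)/sin δ ≈ 2.675.
p = a·p₁ + b·p₂ ≈ (0.774, -0.383, -0.504); φ = arcsin(p_z) ≈ -30.26°, λ = atan2(p_y, p_x) ≈ -26.30°.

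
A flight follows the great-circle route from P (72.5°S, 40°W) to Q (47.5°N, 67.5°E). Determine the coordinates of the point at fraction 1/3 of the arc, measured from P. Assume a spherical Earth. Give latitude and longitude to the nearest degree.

≈ (40°S, 32°E)

Convert each endpoint to a unit vector on the sphere (x = cos φ cos λ, y = cos φ sin λ, z = sin φ).
The central angle between the endpoints is δ = arccos(p₁·p₂) ≈ 2.441 rad (139.8°).
Interpolate at f = 1/3 with slerp weights a = sin((1−f)δ)/sin δ ≈ 1.548, b = sin(fδ)/sin δ ≈ 1.127.
p = a·p₁ + b·p₂ ≈ (0.648, 0.404, -0.646); φ = arcsin(p_z) ≈ -40.21°, λ = atan2(p_y, p_x) ≈ 31.95°.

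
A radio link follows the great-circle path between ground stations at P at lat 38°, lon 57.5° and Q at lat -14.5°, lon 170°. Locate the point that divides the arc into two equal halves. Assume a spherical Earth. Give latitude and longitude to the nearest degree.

≈ lat 20°, lon 122°

From cos δ = sin φ₁ sin φ₂ + cos φ₁ cos φ₂ cos Δλ, the central angle is δ ≈ 2.033 rad (116.5°).
Interpolate at f = 1/2 with slerp weights a = sin((1−f)δ)/sin δ ≈ 0.950, b = sin(fδ)/sin δ ≈ 0.950.
p = a·p₁ + b·p₂ ≈ (-0.504, 0.791, 0.347); φ = arcsin(p_z) ≈ 20.31°, λ = atan2(p_y, p_x) ≈ 122.48°.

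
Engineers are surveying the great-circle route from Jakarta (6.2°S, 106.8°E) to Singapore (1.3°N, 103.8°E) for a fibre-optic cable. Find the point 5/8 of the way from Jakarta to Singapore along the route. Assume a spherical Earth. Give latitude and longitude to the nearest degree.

Convert each endpoint to a unit vector on the sphere (x = cos φ cos λ, y = cos φ sin λ, z = sin φ).
The central angle between the endpoints is δ = arccos(p₁·p₂) ≈ 0.141 rad (8.1°).
Interpolate at f = 5/8 with slerp weights a = sin((1−f)δ)/sin δ ≈ 0.376, b = sin(fδ)/sin δ ≈ 0.626.
p = a·p₁ + b·p₂ ≈ (-0.257, 0.966, -0.026); φ = arcsin(p_z) ≈ -1.51°, λ = atan2(p_y, p_x) ≈ 104.92°.

≈ 2°S, 105°E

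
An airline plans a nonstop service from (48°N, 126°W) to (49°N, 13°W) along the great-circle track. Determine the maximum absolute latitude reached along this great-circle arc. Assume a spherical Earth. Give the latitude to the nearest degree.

≈ 64°N

The great circle lies in the plane with unit normal n̂ = (p₁ × p₂)/|p₁ × p₂|.
Here n̂_z ≈ +0.439; the vertex latitude is φ_max = arccos|n̂_z| ≈ 64.0°.
Check via Clairaut: cos φ_max = |cos φ₁| · sin C = cos(48.0°)·sin(41.0°) ≈ 0.439, again giving ≈ 64.0°.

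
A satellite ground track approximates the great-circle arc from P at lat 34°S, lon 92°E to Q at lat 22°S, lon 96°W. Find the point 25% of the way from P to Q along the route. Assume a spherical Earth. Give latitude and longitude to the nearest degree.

From cos δ = sin φ₁ sin φ₂ + cos φ₁ cos φ₂ cos Δλ, the central angle is δ ≈ 2.155 rad (123.5°).
Interpolate at f = 0.25 with slerp weights a = sin((1−f)δ)/sin δ ≈ 1.198, b = sin(fδ)/sin δ ≈ 0.615.
p = a·p₁ + b·p₂ ≈ (-0.094, 0.425, -0.900); φ = arcsin(p_z) ≈ -64.19°, λ = atan2(p_y, p_x) ≈ 102.51°.

≈ lat 64°S, lon 103°E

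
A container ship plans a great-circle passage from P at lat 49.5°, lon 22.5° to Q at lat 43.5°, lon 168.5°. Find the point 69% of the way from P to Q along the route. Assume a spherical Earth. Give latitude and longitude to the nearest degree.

Write both endpoints as unit vectors p₁, p₂ with components (cos φ cos λ, cos φ sin λ, sin φ).
The central angle between the endpoints is δ = arccos(p₁·p₂) ≈ 1.438 rad (82.4°).
Interpolate at f = 0.69 with slerp weights a = sin((1−f)δ)/sin δ ≈ 0.435, b = sin(fδ)/sin δ ≈ 0.845.
p = a·p₁ + b·p₂ ≈ (-0.339, 0.230, 0.912); φ = arcsin(p_z) ≈ 65.79°, λ = atan2(p_y, p_x) ≈ 145.85°.

≈ lat 66°, lon 146°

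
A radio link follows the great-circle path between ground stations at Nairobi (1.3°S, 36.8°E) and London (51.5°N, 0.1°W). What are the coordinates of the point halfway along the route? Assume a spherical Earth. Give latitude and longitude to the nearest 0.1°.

≈ 26.2°N, 22.8°E

Convert each endpoint to a unit vector on the sphere (x = cos φ cos λ, y = cos φ sin λ, z = sin φ).
The central angle between the endpoints is δ = arccos(p₁·p₂) ≈ 1.070 rad (61.3°).
Interpolate at f = 1/2 with slerp weights a = sin((1−f)δ)/sin δ ≈ 0.581, b = sin(fδ)/sin δ ≈ 0.581.
p = a·p₁ + b·p₂ ≈ (0.827, 0.347, 0.442); φ = arcsin(p_z) ≈ 26.21°, λ = atan2(p_y, p_x) ≈ 22.79°.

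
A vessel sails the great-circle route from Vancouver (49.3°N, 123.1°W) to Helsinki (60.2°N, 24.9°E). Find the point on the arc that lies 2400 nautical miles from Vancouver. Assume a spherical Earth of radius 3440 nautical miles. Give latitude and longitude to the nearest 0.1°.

Convert each endpoint to a unit vector on the sphere (x = cos φ cos λ, y = cos φ sin λ, z = sin φ).
The central angle between the endpoints is δ = arccos(p₁·p₂) ≈ 1.178 rad (67.5°). The total great-circle distance is δ·R ≈ 1.178 × 3440 ≈ 4051 nmi, so the target fraction is f = 2400/4051 ≈ 0.592.
Interpolate at f ≈ 0.592 with slerp weights a = sin((1−f)δ)/sin δ ≈ 0.500, b = sin(fδ)/sin δ ≈ 0.695.
p = a·p₁ + b·p₂ ≈ (0.135, -0.128, 0.983); φ = arcsin(p_z) ≈ 79.28°, λ = atan2(p_y, p_x) ≈ -43.28°.

≈ 79.3°N, 43.3°W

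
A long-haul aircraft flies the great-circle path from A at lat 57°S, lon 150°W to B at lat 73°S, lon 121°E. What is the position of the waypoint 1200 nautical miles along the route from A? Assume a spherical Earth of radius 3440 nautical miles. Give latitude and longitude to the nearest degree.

Convert each endpoint to a unit vector on the sphere (x = cos φ cos λ, y = cos φ sin λ, z = sin φ).
The central angle between the endpoints is δ = arccos(p₁·p₂) ≈ 0.635 rad (36.4°). The total great-circle distance is δ·R ≈ 0.635 × 3440 ≈ 2186 nmi, so the target fraction is f = 1200/2186 ≈ 0.549.
Interpolate at f ≈ 0.549 with slerp weights a = sin((1−f)δ)/sin δ ≈ 0.476, b = sin(fδ)/sin δ ≈ 0.576.
p = a·p₁ + b·p₂ ≈ (-0.311, 0.015, -0.950); φ = arcsin(p_z) ≈ -71.84°, λ = atan2(p_y, p_x) ≈ 177.31°.

≈ lat 72°S, lon 177°E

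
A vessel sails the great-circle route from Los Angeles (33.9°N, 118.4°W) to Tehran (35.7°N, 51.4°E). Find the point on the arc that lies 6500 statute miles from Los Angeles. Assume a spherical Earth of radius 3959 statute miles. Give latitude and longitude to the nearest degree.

≈ (51°N, 48°E)

Write both endpoints as unit vectors p₁, p₂ with components (cos φ cos λ, cos φ sin λ, sin φ).
The central angle between the endpoints is δ = arccos(p₁·p₂) ≈ 1.916 rad (109.8°). The total great-circle distance is δ·R ≈ 1.916 × 3959 ≈ 7583 mi, so the target fraction is f = 6500/7583 ≈ 0.857.
Interpolate at f ≈ 0.857 with slerp weights a = sin((1−f)δ)/sin δ ≈ 0.287, b = sin(fδ)/sin δ ≈ 1.060.
p = a·p₁ + b·p₂ ≈ (0.424, 0.463, 0.779); φ = arcsin(p_z) ≈ 51.13°, λ = atan2(p_y, p_x) ≈ 47.54°.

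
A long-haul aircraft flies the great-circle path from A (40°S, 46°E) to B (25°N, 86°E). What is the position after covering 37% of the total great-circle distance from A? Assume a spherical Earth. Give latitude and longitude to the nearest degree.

From cos δ = sin φ₁ sin φ₂ + cos φ₁ cos φ₂ cos Δλ, the central angle is δ ≈ 1.308 rad (74.9°).
Interpolate at f = 0.37 with slerp weights a = sin((1−f)δ)/sin δ ≈ 0.760, b = sin(fδ)/sin δ ≈ 0.482.
p = a·p₁ + b·p₂ ≈ (0.435, 0.854, -0.285); φ = arcsin(p_z) ≈ -16.55°, λ = atan2(p_y, p_x) ≈ 63.02°.

≈ (17°S, 63°E)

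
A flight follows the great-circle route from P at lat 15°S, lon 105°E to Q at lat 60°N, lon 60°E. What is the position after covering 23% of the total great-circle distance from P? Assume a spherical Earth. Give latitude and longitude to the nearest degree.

≈ lat 3°N, lon 98°E

Convert each endpoint to a unit vector on the sphere (x = cos φ cos λ, y = cos φ sin λ, z = sin φ).
The central angle between the endpoints is δ = arccos(p₁·p₂) ≈ 1.453 rad (83.3°).
Interpolate at f = 0.23 with slerp weights a = sin((1−f)δ)/sin δ ≈ 0.906, b = sin(fδ)/sin δ ≈ 0.330.
p = a·p₁ + b·p₂ ≈ (-0.144, 0.988, 0.052); φ = arcsin(p_z) ≈ 2.96°, λ = atan2(p_y, p_x) ≈ 98.28°.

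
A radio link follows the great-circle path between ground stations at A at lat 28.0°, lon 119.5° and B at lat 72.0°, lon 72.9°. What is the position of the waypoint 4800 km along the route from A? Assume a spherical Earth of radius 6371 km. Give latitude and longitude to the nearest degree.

≈ lat 67°, lon 89°

Convert each endpoint to a unit vector on the sphere (x = cos φ cos λ, y = cos φ sin λ, z = sin φ).
The central angle between the endpoints is δ = arccos(p₁·p₂) ≈ 0.884 rad (50.7°). The total great-circle distance is δ·R ≈ 0.884 × 6371 ≈ 5633 km, so the target fraction is f = 4800/5633 ≈ 0.852.
Interpolate at f ≈ 0.852 with slerp weights a = sin((1−f)δ)/sin δ ≈ 0.169, b = sin(fδ)/sin δ ≈ 0.885.
p = a·p₁ + b·p₂ ≈ (0.007, 0.391, 0.920); φ = arcsin(p_z) ≈ 66.99°, λ = atan2(p_y, p_x) ≈ 88.96°.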